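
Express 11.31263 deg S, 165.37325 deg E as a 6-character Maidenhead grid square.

RH28qq

Offset from 180°W / 90°S: lon 345.3732°, lat 78.6874°.
Field: lon ⌊345.3732/20⌋ = 17 → R; lat ⌊78.6874/10⌋ = 7 → H.
Square: lon ⌊5.3732/2⌋ = 2; lat ⌊8.6874/1⌋ = 8.
Subsquare: lon ⌊1.3732/0.0833333⌋ = 16 → q; lat ⌊0.6874/0.0416667⌋ = 16 → q.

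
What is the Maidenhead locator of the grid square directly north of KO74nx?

KO75na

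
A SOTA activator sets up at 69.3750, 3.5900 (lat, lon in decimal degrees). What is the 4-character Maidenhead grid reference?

JP19

Add 180° to longitude and 90° to latitude: 183.59, 159.38.
Field: lon ⌊183.59/20⌋ = 9 → J; lat ⌊159.38/10⌋ = 15 → P.
Square: lon ⌊3.59/2⌋ = 1; lat ⌊9.38/1⌋ = 9.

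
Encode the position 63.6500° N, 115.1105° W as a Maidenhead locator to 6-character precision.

DP23kp

Offset from 180°W / 90°S: lon 64.8895°, lat 153.6500°.
Field (20°×10°, letters A–R): lon ⌊64.8895/20⌋ = 3 → D; lat ⌊153.6500/10⌋ = 15 → P.
Square (2°×1°, digits 0–9): lon ⌊4.8895/2⌋ = 2; lat ⌊3.6500/1⌋ = 3.
Subsquare (5′×2.5′, letters a–x): lon ⌊0.8895/0.0833333⌋ = 10 → k; lat ⌊0.6500/0.0416667⌋ = 15 → p.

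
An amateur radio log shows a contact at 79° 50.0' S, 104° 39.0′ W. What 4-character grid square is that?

DB70

Shift to the Maidenhead origin (180°W, 90°S): lon 75.35, lat 10.17.
Field (20°×10°, letters A–R): 75.35/20 → 3 → D, 10.17/10 → 1 → B; chars DB.
Square (2°×1°, digits 0–9): 15.35/2 → 7, 0.17/1 → 0; chars 70.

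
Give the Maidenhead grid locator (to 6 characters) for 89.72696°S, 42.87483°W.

Shift to the Maidenhead origin (180°W, 90°S): lon 137.1252, lat 0.2730.
Field: 137.1252/20 → 6 → G, 0.2730/10 → 0 → A; chars GA.
Square: 17.1252/2 → 8, 0.2730/1 → 0; chars 80.
Subsquare: 1.1252/0.0833333 → 13 → n, 0.2730/0.0416667 → 6 → g; chars ng.

GA80ng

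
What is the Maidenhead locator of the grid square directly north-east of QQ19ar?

Longitude subsquare a = 0; +1 → 1 = b.
Latitude subsquare r = 17; +1 → 18 = s.

QQ19bs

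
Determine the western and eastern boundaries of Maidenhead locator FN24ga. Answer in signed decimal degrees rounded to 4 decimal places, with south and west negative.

-75.5000, -75.4167

Field F=5, N=13: +5·20° lon, +13·10° lat → SW at lon -80°, lat 40°.
Square 2, 4: +2·2° lon, +4·1° lat → SW at lon -76°, lat 44°.
Subsquare g=6, a=0: +6·0.0833333° lon, +0·0.0416667° lat → SW at lon -75.5°, lat 44°.
Cell spans 0.0833333° lon × 0.0416667° lat.
west -75.5000, east -75.4167.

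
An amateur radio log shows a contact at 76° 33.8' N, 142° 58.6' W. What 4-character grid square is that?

Shift to the Maidenhead origin (180°W, 90°S): lon 37.02, lat 166.56.
Field: 37.02/20 → 1 → B, 166.56/10 → 16 → Q; chars BQ.
Square: 17.02/2 → 8, 6.56/1 → 6; chars 86.

BQ86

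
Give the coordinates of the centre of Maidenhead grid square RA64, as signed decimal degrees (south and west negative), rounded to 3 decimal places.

Field R=17, A=0: +17·20° lon, +0·10° lat → SW at lon 160°, lat -90°.
Square 6, 4: +6·2° lon, +4·1° lat → SW at lon 172°, lat -86°.
Cell spans 2° lon × 1° lat. Centre is SW corner plus half of each.
latitude -85.500, longitude 173.000.

-85.500, 173.000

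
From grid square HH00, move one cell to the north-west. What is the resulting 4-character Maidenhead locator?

Longitude square 0; −1 → -1, wraps to 9, carry into field.
Longitude field H = 7; −1 → 6 = G.
Latitude square 0; +1 → 1.

GH91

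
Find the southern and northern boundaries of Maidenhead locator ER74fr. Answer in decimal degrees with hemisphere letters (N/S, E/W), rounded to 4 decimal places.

84.7083° N, 84.7500° N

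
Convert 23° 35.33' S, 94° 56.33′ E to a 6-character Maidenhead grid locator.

NG76lj

Offset from 180°W / 90°S: lon 274.9388°, lat 66.4112°.
Field (20°×10°, letters A–R): 274.9388/20 → 13 → N, 66.4112/10 → 6 → G; chars NG.
Square (2°×1°, digits 0–9): 14.9388/2 → 7, 6.4112/1 → 6; chars 76.
Subsquare (5′×2.5′, letters a–x): 0.9388/0.0833333 → 11 → l, 0.4112/0.0416667 → 9 → j; chars lj.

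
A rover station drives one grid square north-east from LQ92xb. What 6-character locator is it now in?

MQ02ac

Longitude subsquare x = 23; +1 → 24, wraps to 0 = a, carry into square.
Longitude square 9; +1 → 10, wraps to 0, carry into field.
Longitude field L = 11; +1 → 12 = M.
Latitude subsquare b = 1; +1 → 2 = c.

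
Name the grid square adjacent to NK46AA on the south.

Latitude subsquare a = 0; −1 → -1, wraps to 23 = x, carry into square.
Latitude square 6; −1 → 5.
The longitude characters are unchanged.

NK45ax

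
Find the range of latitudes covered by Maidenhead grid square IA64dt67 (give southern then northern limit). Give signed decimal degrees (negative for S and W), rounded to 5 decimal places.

-85.17917, -85.17500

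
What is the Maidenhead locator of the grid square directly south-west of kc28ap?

KC18xo

Longitude subsquare a = 0; −1 → -1, wraps to 23 = x, carry into square.
Longitude square 2; −1 → 1.
Latitude subsquare p = 15; −1 → 14 = o.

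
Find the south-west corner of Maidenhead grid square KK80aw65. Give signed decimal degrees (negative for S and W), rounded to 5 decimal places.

Field K=10, K=10: +10·20° lon, +10·10° lat → SW at lon 20°, lat 10°.
Square 8, 0: +8·2° lon, +0·1° lat → SW at lon 36°, lat 10°.
Subsquare a=0, w=22: +0·0.0833333° lon, +22·0.0416667° lat → SW at lon 36°, lat 10.9167°.
Extended square 6, 5: +6·0.00833333° lon, +5·0.00416667° lat → SW at lon 36.05°, lat 10.9375°.
latitude 10.93750, longitude 36.05000.

10.93750, 36.05000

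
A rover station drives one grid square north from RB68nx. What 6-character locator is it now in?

RB69na

Latitude subsquare x = 23; +1 → 24, wraps to 0 = a, carry into square.
Latitude square 8; +1 → 9.
The longitude characters are unchanged.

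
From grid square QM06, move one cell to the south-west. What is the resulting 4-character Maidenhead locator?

PM95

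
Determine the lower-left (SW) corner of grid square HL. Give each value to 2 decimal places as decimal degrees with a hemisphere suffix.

Field H=7, L=11: +7·20° lon, +11·10° lat → SW at lon -40°, lat 20°.
latitude 20.00° N, longitude 40.00° W.

20.00° N, 40.00° W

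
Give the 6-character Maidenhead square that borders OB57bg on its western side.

Longitude subsquare b = 1; −1 → 0 = a.
The latitude characters are unchanged.

OB57ag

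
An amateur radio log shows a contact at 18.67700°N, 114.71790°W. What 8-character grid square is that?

DK28pq32

Shift to the Maidenhead origin (180°W, 90°S): lon 65.28210, lat 108.67700.
Field: lon ⌊65.28210/20⌋ = 3 → D; lat ⌊108.67700/10⌋ = 10 → K.
Square: lon ⌊5.28210/2⌋ = 2; lat ⌊8.67700/1⌋ = 8.
Subsquare: lon ⌊1.28210/0.0833333⌋ = 15 → p; lat ⌊0.67700/0.0416667⌋ = 16 → q.
Extended square: lon ⌊0.03210/0.00833333⌋ = 3; lat ⌊0.01033/0.00416667⌋ = 2.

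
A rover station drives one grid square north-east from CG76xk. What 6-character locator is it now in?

CG86al

Longitude subsquare x = 23; +1 → 24, wraps to 0 = a, carry into square.
Longitude square 7; +1 → 8.
Latitude subsquare k = 10; +1 → 11 = l.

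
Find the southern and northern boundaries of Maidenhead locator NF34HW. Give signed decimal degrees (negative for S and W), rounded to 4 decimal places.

-35.0833, -35.0417

Field N=13, F=5: +13·20° lon, +5·10° lat → SW at lon 80°, lat -40°.
Square 3, 4: +3·2° lon, +4·1° lat → SW at lon 86°, lat -36°.
Subsquare h=7, w=22: +7·0.0833333° lon, +22·0.0416667° lat → SW at lon 86.5833°, lat -35.0833°.
Cell spans 0.0833333° lon × 0.0416667° lat.
south -35.0833, north -35.0417.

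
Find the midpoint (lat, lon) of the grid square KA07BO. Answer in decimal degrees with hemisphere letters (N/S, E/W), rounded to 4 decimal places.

Field K=10, A=0: +10·20° lon, +0·10° lat → SW at lon 20°, lat -90°.
Square 0, 7: +0·2° lon, +7·1° lat → SW at lon 20°, lat -83°.
Subsquare b=1, o=14: +1·0.0833333° lon, +14·0.0416667° lat → SW at lon 20.0833°, lat -82.4167°.
Cell spans 0.0833333° lon × 0.0416667° lat. Centre is SW corner plus half of each.
latitude 82.3958° S, longitude 20.1250° E.

82.3958° S, 20.1250° E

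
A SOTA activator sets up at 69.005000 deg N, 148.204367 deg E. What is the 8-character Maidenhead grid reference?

Shift to the Maidenhead origin (180°W, 90°S): lon 328.20437, lat 159.00500.
Field: lon ⌊328.20437/20⌋ = 16 → Q; lat ⌊159.00500/10⌋ = 15 → P.
Square: lon ⌊8.20437/2⌋ = 4; lat ⌊9.00500/1⌋ = 9.
Subsquare: lon ⌊0.20437/0.0833333⌋ = 2 → c; lat ⌊0.00500/0.0416667⌋ = 0 → a.
Extended square: lon ⌊0.03770/0.00833333⌋ = 4; lat ⌊0.00500/0.00416667⌋ = 1.

QP49ca41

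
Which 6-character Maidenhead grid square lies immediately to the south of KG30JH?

KG30jg

Latitude subsquare h = 7; −1 → 6 = g.
The longitude characters are unchanged.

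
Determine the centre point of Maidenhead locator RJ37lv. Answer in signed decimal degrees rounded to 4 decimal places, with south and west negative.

7.8958, 166.9583

Field R=17, J=9: +17·20° lon, +9·10° lat → SW at lon 160°, lat 0°.
Square 3, 7: +3·2° lon, +7·1° lat → SW at lon 166°, lat 7°.
Subsquare l=11, v=21: +11·0.0833333° lon, +21·0.0416667° lat → SW at lon 166.917°, lat 7.875°.
Cell spans 0.0833333° lon × 0.0416667° lat. Centre is SW corner plus half of each.
latitude 7.8958, longitude 166.9583.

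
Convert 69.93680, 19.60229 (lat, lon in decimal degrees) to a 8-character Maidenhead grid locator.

JP99tw24

Add 180° to longitude and 90° to latitude: 199.60229, 159.93680.
Field: 199.60229/20 → 9 → J, 159.93680/10 → 15 → P; chars JP.
Square: 19.60229/2 → 9, 9.93680/1 → 9; chars 99.
Subsquare: 1.60229/0.0833333 → 19 → t, 0.93680/0.0416667 → 22 → w; chars tw.
Extended square: 0.01896/0.00833333 → 2, 0.02013/0.00416667 → 4; chars 24.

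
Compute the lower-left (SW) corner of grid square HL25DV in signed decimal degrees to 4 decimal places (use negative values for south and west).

25.8750, -35.7500

Field H=7, L=11: +7·20° lon, +11·10° lat → SW at lon -40°, lat 20°.
Square 2, 5: +2·2° lon, +5·1° lat → SW at lon -36°, lat 25°.
Subsquare d=3, v=21: +3·0.0833333° lon, +21·0.0416667° lat → SW at lon -35.75°, lat 25.875°.
latitude 25.8750, longitude -35.7500.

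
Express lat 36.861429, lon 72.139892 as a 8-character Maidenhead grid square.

Shift to the Maidenhead origin (180°W, 90°S): lon 252.13989, lat 126.86143.
Field: 252.13989/20 → 12 → M, 126.86143/10 → 12 → M; chars MM.
Square: 12.13989/2 → 6, 6.86143/1 → 6; chars 66.
Subsquare: 0.13989/0.0833333 → 1 → b, 0.86143/0.0416667 → 20 → u; chars bu.
Extended square: 0.05656/0.00833333 → 6, 0.02810/0.00416667 → 6; chars 66.

MM66bu66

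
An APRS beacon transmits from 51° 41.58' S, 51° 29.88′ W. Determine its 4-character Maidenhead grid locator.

GD48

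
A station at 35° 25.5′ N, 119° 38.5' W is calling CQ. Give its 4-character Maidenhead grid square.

Offset from 180°W / 90°S: lon 60.36°, lat 125.42°.
Field (20°×10°, letters A–R): 60.36/20 → 3 → D, 125.42/10 → 12 → M; chars DM.
Square (2°×1°, digits 0–9): 0.36/2 → 0, 5.42/1 → 5; chars 05.

DM05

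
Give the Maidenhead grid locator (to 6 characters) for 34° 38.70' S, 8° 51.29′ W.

IF55ni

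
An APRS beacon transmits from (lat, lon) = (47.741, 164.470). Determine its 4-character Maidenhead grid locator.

RN27

Shift to the Maidenhead origin (180°W, 90°S): lon 344.47, lat 137.74.
Field: 344.47/20 → 17 → R, 137.74/10 → 13 → N; chars RN.
Square: 4.47/2 → 2, 7.74/1 → 7; chars 27.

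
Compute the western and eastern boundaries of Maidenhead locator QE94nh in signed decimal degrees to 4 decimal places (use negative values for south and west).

159.0833, 159.1667

Field Q=16, E=4: +16·20° lon, +4·10° lat → SW at lon 140°, lat -50°.
Square 9, 4: +9·2° lon, +4·1° lat → SW at lon 158°, lat -46°.
Subsquare n=13, h=7: +13·0.0833333° lon, +7·0.0416667° lat → SW at lon 159.083°, lat -45.7083°.
Cell spans 0.0833333° lon × 0.0416667° lat.
west 159.0833, east 159.1667.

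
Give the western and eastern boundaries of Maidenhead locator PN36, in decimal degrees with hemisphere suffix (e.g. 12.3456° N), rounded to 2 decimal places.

126.00° E, 128.00° E

Field P=15, N=13: +15·20° lon, +13·10° lat → SW at lon 120°, lat 40°.
Square 3, 6: +3·2° lon, +6·1° lat → SW at lon 126°, lat 46°.
Cell spans 2° lon × 1° lat.
west 126.00° E, east 128.00° E.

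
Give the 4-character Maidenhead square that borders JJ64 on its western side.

Longitude square 6; −1 → 5.
The latitude characters are unchanged.

JJ54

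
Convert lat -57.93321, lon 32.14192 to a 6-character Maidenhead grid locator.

KD62bb

Add 180° to longitude and 90° to latitude: 212.1419, 32.0668.
Field: lon ⌊212.1419/20⌋ = 10 → K; lat ⌊32.0668/10⌋ = 3 → D.
Square: lon ⌊12.1419/2⌋ = 6; lat ⌊2.0668/1⌋ = 2.
Subsquare: lon ⌊0.1419/0.0833333⌋ = 1 → b; lat ⌊0.0668/0.0416667⌋ = 1 → b.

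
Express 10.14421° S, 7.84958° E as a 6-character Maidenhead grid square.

JH39wu

Offset from 180°W / 90°S: lon 187.8496°, lat 79.8558°.
Field (20°×10°, letters A–R): 187.8496/20 → 9 → J, 79.8558/10 → 7 → H; chars JH.
Square (2°×1°, digits 0–9): 7.8496/2 → 3, 9.8558/1 → 9; chars 39.
Subsquare (5′×2.5′, letters a–x): 1.8496/0.0833333 → 22 → w, 0.8558/0.0416667 → 20 → u; chars wu.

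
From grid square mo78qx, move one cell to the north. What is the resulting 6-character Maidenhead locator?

MO79qa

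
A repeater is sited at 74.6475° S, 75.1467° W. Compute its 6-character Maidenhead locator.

FB25ki

Offset from 180°W / 90°S: lon 104.8533°, lat 15.3525°.
Field (20°×10°, letters A–R): lon ⌊104.8533/20⌋ = 5 → F; lat ⌊15.3525/10⌋ = 1 → B.
Square (2°×1°, digits 0–9): lon ⌊4.8533/2⌋ = 2; lat ⌊5.3525/1⌋ = 5.
Subsquare (5′×2.5′, letters a–x): lon ⌊0.8533/0.0833333⌋ = 10 → k; lat ⌊0.3525/0.0416667⌋ = 8 → i.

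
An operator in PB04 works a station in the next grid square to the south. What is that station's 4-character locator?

PB03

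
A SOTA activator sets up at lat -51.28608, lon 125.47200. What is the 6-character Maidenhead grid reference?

PD28rr

Add 180° to longitude and 90° to latitude: 305.4720, 38.7139.
Field: lon ⌊305.4720/20⌋ = 15 → P; lat ⌊38.7139/10⌋ = 3 → D.
Square: lon ⌊5.4720/2⌋ = 2; lat ⌊8.7139/1⌋ = 8.
Subsquare: lon ⌊1.4720/0.0833333⌋ = 17 → r; lat ⌊0.7139/0.0416667⌋ = 17 → r.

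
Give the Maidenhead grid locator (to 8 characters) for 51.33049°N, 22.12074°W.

HO81wh59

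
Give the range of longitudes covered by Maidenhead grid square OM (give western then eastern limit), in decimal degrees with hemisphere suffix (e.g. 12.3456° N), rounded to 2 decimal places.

100.00° E, 120.00° E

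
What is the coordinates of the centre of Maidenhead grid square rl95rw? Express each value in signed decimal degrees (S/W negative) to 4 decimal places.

25.9375, 179.4583

Field R=17, L=11: +17·20° lon, +11·10° lat → SW at lon 160°, lat 20°.
Square 9, 5: +9·2° lon, +5·1° lat → SW at lon 178°, lat 25°.
Subsquare r=17, w=22: +17·0.0833333° lon, +22·0.0416667° lat → SW at lon 179.417°, lat 25.9167°.
Cell spans 0.0833333° lon × 0.0416667° lat. Centre is SW corner plus half of each.
latitude 25.9375, longitude 179.4583.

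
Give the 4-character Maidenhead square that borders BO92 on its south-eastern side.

CO01

Longitude square 9; +1 → 10, wraps to 0, carry into field.
Longitude field B = 1; +1 → 2 = C.
Latitude square 2; −1 → 1.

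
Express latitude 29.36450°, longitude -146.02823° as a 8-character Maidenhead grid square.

Offset from 180°W / 90°S: lon 33.97177°, lat 119.36450°.
Field: lon ⌊33.97177/20⌋ = 1 → B; lat ⌊119.36450/10⌋ = 11 → L.
Square: lon ⌊13.97177/2⌋ = 6; lat ⌊9.36450/1⌋ = 9.
Subsquare: lon ⌊1.97177/0.0833333⌋ = 23 → x; lat ⌊0.36450/0.0416667⌋ = 8 → i.
Extended square: lon ⌊0.05510/0.00833333⌋ = 6; lat ⌊0.03117/0.00416667⌋ = 7.

BL69xi67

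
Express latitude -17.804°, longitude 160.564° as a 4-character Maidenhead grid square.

RH02

Shift to the Maidenhead origin (180°W, 90°S): lon 340.56, lat 72.20.
Field: 340.56/20 → 17 → R, 72.20/10 → 7 → H; chars RH.
Square: 0.56/2 → 0, 2.20/1 → 2; chars 02.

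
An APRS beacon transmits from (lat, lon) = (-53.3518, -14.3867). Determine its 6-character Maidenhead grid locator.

ID26tp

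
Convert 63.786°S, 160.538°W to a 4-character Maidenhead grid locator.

AC96

Add 180° to longitude and 90° to latitude: 19.46, 26.21.
Field: 19.46/20 → 0 → A, 26.21/10 → 2 → C; chars AC.
Square: 19.46/2 → 9, 6.21/1 → 6; chars 96.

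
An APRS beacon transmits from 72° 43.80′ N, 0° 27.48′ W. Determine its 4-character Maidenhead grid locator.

IQ92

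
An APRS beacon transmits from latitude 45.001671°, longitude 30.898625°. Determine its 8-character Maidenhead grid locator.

Offset from 180°W / 90°S: lon 210.89863°, lat 135.00167°.
Field (20°×10°, letters A–R): 210.89863/20 → 10 → K, 135.00167/10 → 13 → N; chars KN.
Square (2°×1°, digits 0–9): 10.89863/2 → 5, 5.00167/1 → 5; chars 55.
Subsquare (5′×2.5′, letters a–x): 0.89863/0.0833333 → 10 → k, 0.00167/0.0416667 → 0 → a; chars ka.
Extended square (30″×15″, digits 0–9): 0.06529/0.00833333 → 7, 0.00167/0.00416667 → 0; chars 70.

KN55ka70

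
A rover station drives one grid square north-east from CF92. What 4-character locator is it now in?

Longitude square 9; +1 → 10, wraps to 0, carry into field.
Longitude field C = 2; +1 → 3 = D.
Latitude square 2; +1 → 3.

DF03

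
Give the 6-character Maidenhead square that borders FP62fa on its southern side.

Latitude subsquare a = 0; −1 → -1, wraps to 23 = x, carry into square.
Latitude square 2; −1 → 1.
The longitude characters are unchanged.

FP61fx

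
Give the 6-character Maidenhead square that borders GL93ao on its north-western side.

Longitude subsquare a = 0; −1 → -1, wraps to 23 = x, carry into square.
Longitude square 9; −1 → 8.
Latitude subsquare o = 14; +1 → 15 = p.

GL83xp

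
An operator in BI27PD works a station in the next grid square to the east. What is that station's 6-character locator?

BI27qd

Longitude subsquare p = 15; +1 → 16 = q.
The latitude characters are unchanged.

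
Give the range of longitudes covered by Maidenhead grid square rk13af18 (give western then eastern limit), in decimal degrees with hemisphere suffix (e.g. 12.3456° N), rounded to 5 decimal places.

162.00833° E, 162.01667° E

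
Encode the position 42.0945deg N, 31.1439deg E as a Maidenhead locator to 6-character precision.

Offset from 180°W / 90°S: lon 211.1439°, lat 132.0945°.
Field: lon ⌊211.1439/20⌋ = 10 → K; lat ⌊132.0945/10⌋ = 13 → N.
Square: lon ⌊11.1439/2⌋ = 5; lat ⌊2.0945/1⌋ = 2.
Subsquare: lon ⌊1.1439/0.0833333⌋ = 13 → n; lat ⌊0.0945/0.0416667⌋ = 2 → c.

KN52nc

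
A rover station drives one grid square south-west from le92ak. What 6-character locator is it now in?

LE82xj

Longitude subsquare a = 0; −1 → -1, wraps to 23 = x, carry into square.
Longitude square 9; −1 → 8.
Latitude subsquare k = 10; −1 → 9 = j.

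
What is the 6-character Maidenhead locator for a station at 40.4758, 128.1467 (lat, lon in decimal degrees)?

Offset from 180°W / 90°S: lon 308.1467°, lat 130.4758°.
Field (20°×10°, letters A–R): 308.1467/20 → 15 → P, 130.4758/10 → 13 → N; chars PN.
Square (2°×1°, digits 0–9): 8.1467/2 → 4, 0.4758/1 → 0; chars 40.
Subsquare (5′×2.5′, letters a–x): 0.1467/0.0833333 → 1 → b, 0.4758/0.0416667 → 11 → l; chars bl.

PN40bl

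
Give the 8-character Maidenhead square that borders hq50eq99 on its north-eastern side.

HQ50fr00

Longitude extended square 9; +1 → 10, wraps to 0, carry into subsquare.
Longitude subsquare e = 4; +1 → 5 = f.
Latitude extended square 9; +1 → 10, wraps to 0, carry into subsquare.
Latitude subsquare q = 16; +1 → 17 = r.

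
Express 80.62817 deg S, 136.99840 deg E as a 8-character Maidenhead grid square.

Add 180° to longitude and 90° to latitude: 316.99840, 9.37183.
Field (20°×10°, letters A–R): 316.99840/20 → 15 → P, 9.37183/10 → 0 → A; chars PA.
Square (2°×1°, digits 0–9): 16.99840/2 → 8, 9.37183/1 → 9; chars 89.
Subsquare (5′×2.5′, letters a–x): 0.99840/0.0833333 → 11 → l, 0.37183/0.0416667 → 8 → i; chars li.
Extended square (30″×15″, digits 0–9): 0.08173/0.00833333 → 9, 0.03850/0.00416667 → 9; chars 99.

PA89li99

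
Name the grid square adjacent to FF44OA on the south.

FF43ox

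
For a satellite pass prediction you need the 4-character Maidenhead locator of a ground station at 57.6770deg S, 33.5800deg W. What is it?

HD32

Shift to the Maidenhead origin (180°W, 90°S): lon 146.42, lat 32.32.
Field: 146.42/20 → 7 → H, 32.32/10 → 3 → D; chars HD.
Square: 6.42/2 → 3, 2.32/1 → 2; chars 32.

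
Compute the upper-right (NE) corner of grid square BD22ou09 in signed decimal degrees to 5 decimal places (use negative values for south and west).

-57.12500, -154.82500

Field B=1, D=3: +1·20° lon, +3·10° lat → SW at lon -160°, lat -60°.
Square 2, 2: +2·2° lon, +2·1° lat → SW at lon -156°, lat -58°.
Subsquare o=14, u=20: +14·0.0833333° lon, +20·0.0416667° lat → SW at lon -154.833°, lat -57.1667°.
Extended square 0, 9: +0·0.00833333° lon, +9·0.00416667° lat → SW at lon -154.833°, lat -57.1292°.
Cell spans 0.00833333° lon × 0.00416667° lat. NE corner is SW corner plus one full cell.
latitude -57.12500, longitude -154.82500.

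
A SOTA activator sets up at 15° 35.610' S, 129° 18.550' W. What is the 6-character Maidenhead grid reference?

Shift to the Maidenhead origin (180°W, 90°S): lon 50.6908, lat 74.4065.
Field (20°×10°, letters A–R): 50.6908/20 → 2 → C, 74.4065/10 → 7 → H; chars CH.
Square (2°×1°, digits 0–9): 10.6908/2 → 5, 4.4065/1 → 4; chars 54.
Subsquare (5′×2.5′, letters a–x): 0.6908/0.0833333 → 8 → i, 0.4065/0.0416667 → 9 → j; chars ij.

CH54ij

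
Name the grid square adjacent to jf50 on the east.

JF60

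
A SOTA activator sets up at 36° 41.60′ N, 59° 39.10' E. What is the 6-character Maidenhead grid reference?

Shift to the Maidenhead origin (180°W, 90°S): lon 239.6517, lat 126.6933.
Field: lon ⌊239.6517/20⌋ = 11 → L; lat ⌊126.6933/10⌋ = 12 → M.
Square: lon ⌊19.6517/2⌋ = 9; lat ⌊6.6933/1⌋ = 6.
Subsquare: lon ⌊1.6517/0.0833333⌋ = 19 → t; lat ⌊0.6933/0.0416667⌋ = 16 → q.

LM96tq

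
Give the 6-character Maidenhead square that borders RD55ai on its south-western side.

RD45xh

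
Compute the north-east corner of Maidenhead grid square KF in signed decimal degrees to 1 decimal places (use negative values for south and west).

-30.0, 40.0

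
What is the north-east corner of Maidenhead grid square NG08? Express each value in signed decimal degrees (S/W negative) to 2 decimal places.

-21.00, 82.00

Field N=13, G=6: +13·20° lon, +6·10° lat → SW at lon 80°, lat -30°.
Square 0, 8: +0·2° lon, +8·1° lat → SW at lon 80°, lat -22°.
Cell spans 2° lon × 1° lat. NE corner is SW corner plus one full cell.
latitude -21.00, longitude 82.00.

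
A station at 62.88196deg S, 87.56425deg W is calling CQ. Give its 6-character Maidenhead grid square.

EC67fc

Offset from 180°W / 90°S: lon 92.4357°, lat 27.1180°.
Field: lon ⌊92.4357/20⌋ = 4 → E; lat ⌊27.1180/10⌋ = 2 → C.
Square: lon ⌊12.4357/2⌋ = 6; lat ⌊7.1180/1⌋ = 7.
Subsquare: lon ⌊0.4357/0.0833333⌋ = 5 → f; lat ⌊0.1180/0.0416667⌋ = 2 → c.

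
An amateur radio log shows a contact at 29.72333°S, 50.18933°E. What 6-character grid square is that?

Add 180° to longitude and 90° to latitude: 230.1893, 60.2767.
Field (20°×10°, letters A–R): 230.1893/20 → 11 → L, 60.2767/10 → 6 → G; chars LG.
Square (2°×1°, digits 0–9): 10.1893/2 → 5, 0.2767/1 → 0; chars 50.
Subsquare (5′×2.5′, letters a–x): 0.1893/0.0833333 → 2 → c, 0.2767/0.0416667 → 6 → g; chars cg.

LG50cg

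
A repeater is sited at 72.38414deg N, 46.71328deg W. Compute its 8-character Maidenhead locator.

Offset from 180°W / 90°S: lon 133.28672°, lat 162.38414°.
Field: 133.28672/20 → 6 → G, 162.38414/10 → 16 → Q; chars GQ.
Square: 13.28672/2 → 6, 2.38414/1 → 2; chars 62.
Subsquare: 1.28672/0.0833333 → 15 → p, 0.38414/0.0416667 → 9 → j; chars pj.
Extended square: 0.03672/0.00833333 → 4, 0.00914/0.00416667 → 2; chars 42.

GQ62pj42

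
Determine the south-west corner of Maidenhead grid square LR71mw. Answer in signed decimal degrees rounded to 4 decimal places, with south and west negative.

81.9167, 55.0000

Field L=11, R=17: +11·20° lon, +17·10° lat → SW at lon 40°, lat 80°.
Square 7, 1: +7·2° lon, +1·1° lat → SW at lon 54°, lat 81°.
Subsquare m=12, w=22: +12·0.0833333° lon, +22·0.0416667° lat → SW at lon 55°, lat 81.9167°.
latitude 81.9167, longitude 55.0000.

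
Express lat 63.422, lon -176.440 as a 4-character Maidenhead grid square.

AP13

Offset from 180°W / 90°S: lon 3.56°, lat 153.42°.
Field: 3.56/20 → 0 → A, 153.42/10 → 15 → P; chars AP.
Square: 3.56/2 → 1, 3.42/1 → 3; chars 13.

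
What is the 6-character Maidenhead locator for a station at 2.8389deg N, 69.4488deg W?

FJ52gu

Offset from 180°W / 90°S: lon 110.5512°, lat 92.8389°.
Field: lon ⌊110.5512/20⌋ = 5 → F; lat ⌊92.8389/10⌋ = 9 → J.
Square: lon ⌊10.5512/2⌋ = 5; lat ⌊2.8389/1⌋ = 2.
Subsquare: lon ⌊0.5512/0.0833333⌋ = 6 → g; lat ⌊0.8389/0.0416667⌋ = 20 → u.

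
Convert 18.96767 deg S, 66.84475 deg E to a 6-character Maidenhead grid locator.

Offset from 180°W / 90°S: lon 246.8448°, lat 71.0323°.
Field (20°×10°, letters A–R): lon ⌊246.8448/20⌋ = 12 → M; lat ⌊71.0323/10⌋ = 7 → H.
Square (2°×1°, digits 0–9): lon ⌊6.8448/2⌋ = 3; lat ⌊1.0323/1⌋ = 1.
Subsquare (5′×2.5′, letters a–x): lon ⌊0.8448/0.0833333⌋ = 10 → k; lat ⌊0.0323/0.0416667⌋ = 0 → a.

MH31ka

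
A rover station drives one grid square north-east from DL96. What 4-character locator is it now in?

EL07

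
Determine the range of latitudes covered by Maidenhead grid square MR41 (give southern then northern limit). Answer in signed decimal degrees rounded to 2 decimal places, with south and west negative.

Field M=12, R=17: +12·20° lon, +17·10° lat → SW at lon 60°, lat 80°.
Square 4, 1: +4·2° lon, +1·1° lat → SW at lon 68°, lat 81°.
Cell spans 2° lon × 1° lat.
south 81.00, north 82.00.

81.00, 82.00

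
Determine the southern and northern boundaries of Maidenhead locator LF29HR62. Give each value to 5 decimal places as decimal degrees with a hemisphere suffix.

Field L=11, F=5: +11·20° lon, +5·10° lat → SW at lon 40°, lat -40°.
Square 2, 9: +2·2° lon, +9·1° lat → SW at lon 44°, lat -31°.
Subsquare h=7, r=17: +7·0.0833333° lon, +17·0.0416667° lat → SW at lon 44.5833°, lat -30.2917°.
Extended square 6, 2: +6·0.00833333° lon, +2·0.00416667° lat → SW at lon 44.6333°, lat -30.2833°.
Cell spans 0.00833333° lon × 0.00416667° lat.
south 30.28333° S, north 30.27917° S.

30.28333° S, 30.27917° S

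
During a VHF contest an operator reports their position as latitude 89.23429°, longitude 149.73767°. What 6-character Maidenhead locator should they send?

QR49uf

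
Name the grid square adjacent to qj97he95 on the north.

Latitude extended square 5; +1 → 6.
The longitude characters are unchanged.

QJ97he96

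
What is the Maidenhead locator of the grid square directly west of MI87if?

MI87hf

Longitude subsquare i = 8; −1 → 7 = h.
The latitude characters are unchanged.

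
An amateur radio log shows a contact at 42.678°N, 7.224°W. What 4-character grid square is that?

Shift to the Maidenhead origin (180°W, 90°S): lon 172.78, lat 132.68.
Field: lon ⌊172.78/20⌋ = 8 → I; lat ⌊132.68/10⌋ = 13 → N.
Square: lon ⌊12.78/2⌋ = 6; lat ⌊2.68/1⌋ = 2.

IN62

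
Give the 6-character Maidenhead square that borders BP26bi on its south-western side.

Longitude subsquare b = 1; −1 → 0 = a.
Latitude subsquare i = 8; −1 → 7 = h.

BP26ah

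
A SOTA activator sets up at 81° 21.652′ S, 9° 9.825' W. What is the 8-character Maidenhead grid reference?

Shift to the Maidenhead origin (180°W, 90°S): lon 170.83625, lat 8.63913.
Field: lon ⌊170.83625/20⌋ = 8 → I; lat ⌊8.63913/10⌋ = 0 → A.
Square: lon ⌊10.83625/2⌋ = 5; lat ⌊8.63913/1⌋ = 8.
Subsquare: lon ⌊0.83625/0.0833333⌋ = 10 → k; lat ⌊0.63913/0.0416667⌋ = 15 → p.
Extended square: lon ⌊0.00292/0.00833333⌋ = 0; lat ⌊0.01413/0.00416667⌋ = 3.

IA58kp03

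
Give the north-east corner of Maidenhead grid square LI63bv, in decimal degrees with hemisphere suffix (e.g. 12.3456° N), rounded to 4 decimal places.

6.0833° S, 52.1667° E

Field L=11, I=8: +11·20° lon, +8·10° lat → SW at lon 40°, lat -10°.
Square 6, 3: +6·2° lon, +3·1° lat → SW at lon 52°, lat -7°.
Subsquare b=1, v=21: +1·0.0833333° lon, +21·0.0416667° lat → SW at lon 52.0833°, lat -6.125°.
Cell spans 0.0833333° lon × 0.0416667° lat. NE corner is SW corner plus one full cell.
latitude 6.0833° S, longitude 52.1667° E.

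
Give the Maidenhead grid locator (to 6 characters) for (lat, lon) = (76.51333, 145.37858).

Add 180° to longitude and 90° to latitude: 325.3786, 166.5133.
Field: lon ⌊325.3786/20⌋ = 16 → Q; lat ⌊166.5133/10⌋ = 16 → Q.
Square: lon ⌊5.3786/2⌋ = 2; lat ⌊6.5133/1⌋ = 6.
Subsquare: lon ⌊1.3786/0.0833333⌋ = 16 → q; lat ⌊0.5133/0.0416667⌋ = 12 → m.

QQ26qm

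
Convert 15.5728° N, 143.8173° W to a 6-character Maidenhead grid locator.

BK85cn

Offset from 180°W / 90°S: lon 36.1827°, lat 105.5728°.
Field: 36.1827/20 → 1 → B, 105.5728/10 → 10 → K; chars BK.
Square: 16.1827/2 → 8, 5.5728/1 → 5; chars 85.
Subsquare: 0.1827/0.0833333 → 2 → c, 0.5728/0.0416667 → 13 → n; chars cn.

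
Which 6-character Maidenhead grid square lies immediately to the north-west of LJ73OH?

LJ73ni

Longitude subsquare o = 14; −1 → 13 = n.
Latitude subsquare h = 7; +1 → 8 = i.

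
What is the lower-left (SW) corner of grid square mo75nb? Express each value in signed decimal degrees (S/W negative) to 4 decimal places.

55.0417, 75.0833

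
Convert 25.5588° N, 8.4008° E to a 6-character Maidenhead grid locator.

JL45en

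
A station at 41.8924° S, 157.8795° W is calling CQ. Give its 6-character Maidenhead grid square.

Offset from 180°W / 90°S: lon 22.1205°, lat 48.1076°.
Field: lon ⌊22.1205/20⌋ = 1 → B; lat ⌊48.1076/10⌋ = 4 → E.
Square: lon ⌊2.1205/2⌋ = 1; lat ⌊8.1076/1⌋ = 8.
Subsquare: lon ⌊0.1205/0.0833333⌋ = 1 → b; lat ⌊0.1076/0.0416667⌋ = 2 → c.

BE18bc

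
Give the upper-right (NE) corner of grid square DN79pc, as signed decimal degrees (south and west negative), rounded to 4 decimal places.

Field D=3, N=13: +3·20° lon, +13·10° lat → SW at lon -120°, lat 40°.
Square 7, 9: +7·2° lon, +9·1° lat → SW at lon -106°, lat 49°.
Subsquare p=15, c=2: +15·0.0833333° lon, +2·0.0416667° lat → SW at lon -104.75°, lat 49.0833°.
Cell spans 0.0833333° lon × 0.0416667° lat. NE corner is SW corner plus one full cell.
latitude 49.1250, longitude -104.6667.

49.1250, -104.6667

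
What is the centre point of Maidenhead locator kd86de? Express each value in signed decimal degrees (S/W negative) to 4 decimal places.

Field K=10, D=3: +10·20° lon, +3·10° lat → SW at lon 20°, lat -60°.
Square 8, 6: +8·2° lon, +6·1° lat → SW at lon 36°, lat -54°.
Subsquare d=3, e=4: +3·0.0833333° lon, +4·0.0416667° lat → SW at lon 36.25°, lat -53.8333°.
Cell spans 0.0833333° lon × 0.0416667° lat. Centre is SW corner plus half of each.
latitude -53.8125, longitude 36.2917.

-53.8125, 36.2917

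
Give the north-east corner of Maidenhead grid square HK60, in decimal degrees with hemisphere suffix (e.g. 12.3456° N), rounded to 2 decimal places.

11.00° N, 26.00° W

Field H=7, K=10: +7·20° lon, +10·10° lat → SW at lon -40°, lat 10°.
Square 6, 0: +6·2° lon, +0·1° lat → SW at lon -28°, lat 10°.
Cell spans 2° lon × 1° lat. NE corner is SW corner plus one full cell.
latitude 11.00° N, longitude 26.00° W.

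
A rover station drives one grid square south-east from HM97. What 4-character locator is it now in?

IM06

Longitude square 9; +1 → 10, wraps to 0, carry into field.
Longitude field H = 7; +1 → 8 = I.
Latitude square 7; −1 → 6.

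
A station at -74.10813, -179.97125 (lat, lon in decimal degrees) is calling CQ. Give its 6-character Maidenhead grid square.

AB05av

Shift to the Maidenhead origin (180°W, 90°S): lon 0.0288, lat 15.8919.
Field: lon ⌊0.0288/20⌋ = 0 → A; lat ⌊15.8919/10⌋ = 1 → B.
Square: lon ⌊0.0288/2⌋ = 0; lat ⌊5.8919/1⌋ = 5.
Subsquare: lon ⌊0.0288/0.0833333⌋ = 0 → a; lat ⌊0.8919/0.0416667⌋ = 21 → v.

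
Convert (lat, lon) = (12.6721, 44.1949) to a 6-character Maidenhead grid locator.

LK22cq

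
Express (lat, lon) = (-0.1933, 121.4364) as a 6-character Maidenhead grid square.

PI09rt

Add 180° to longitude and 90° to latitude: 301.4364, 89.8067.
Field (20°×10°, letters A–R): 301.4364/20 → 15 → P, 89.8067/10 → 8 → I; chars PI.
Square (2°×1°, digits 0–9): 1.4364/2 → 0, 9.8067/1 → 9; chars 09.
Subsquare (5′×2.5′, letters a–x): 1.4364/0.0833333 → 17 → r, 0.8067/0.0416667 → 19 → t; chars rt.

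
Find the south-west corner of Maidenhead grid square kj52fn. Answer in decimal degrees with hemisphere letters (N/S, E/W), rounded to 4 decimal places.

2.5417° N, 30.4167° E

Field K=10, J=9: +10·20° lon, +9·10° lat → SW at lon 20°, lat 0°.
Square 5, 2: +5·2° lon, +2·1° lat → SW at lon 30°, lat 2°.
Subsquare f=5, n=13: +5·0.0833333° lon, +13·0.0416667° lat → SW at lon 30.4167°, lat 2.54167°.
latitude 2.5417° N, longitude 30.4167° E.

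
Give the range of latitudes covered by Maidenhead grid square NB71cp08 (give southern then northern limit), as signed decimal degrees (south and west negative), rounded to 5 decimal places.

Field N=13, B=1: +13·20° lon, +1·10° lat → SW at lon 80°, lat -80°.
Square 7, 1: +7·2° lon, +1·1° lat → SW at lon 94°, lat -79°.
Subsquare c=2, p=15: +2·0.0833333° lon, +15·0.0416667° lat → SW at lon 94.1667°, lat -78.375°.
Extended square 0, 8: +0·0.00833333° lon, +8·0.00416667° lat → SW at lon 94.1667°, lat -78.3417°.
Cell spans 0.00833333° lon × 0.00416667° lat.
south -78.34167, north -78.33750.

-78.34167, -78.33750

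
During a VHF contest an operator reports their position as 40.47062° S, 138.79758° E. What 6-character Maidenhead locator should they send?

PE99jm

Offset from 180°W / 90°S: lon 318.7976°, lat 49.5294°.
Field: 318.7976/20 → 15 → P, 49.5294/10 → 4 → E; chars PE.
Square: 18.7976/2 → 9, 9.5294/1 → 9; chars 99.
Subsquare: 0.7976/0.0833333 → 9 → j, 0.5294/0.0416667 → 12 → m; chars jm.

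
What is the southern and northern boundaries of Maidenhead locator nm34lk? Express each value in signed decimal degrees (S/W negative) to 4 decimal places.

Field N=13, M=12: +13·20° lon, +12·10° lat → SW at lon 80°, lat 30°.
Square 3, 4: +3·2° lon, +4·1° lat → SW at lon 86°, lat 34°.
Subsquare l=11, k=10: +11·0.0833333° lon, +10·0.0416667° lat → SW at lon 86.9167°, lat 34.4167°.
Cell spans 0.0833333° lon × 0.0416667° lat.
south 34.4167, north 34.4583.

34.4167, 34.4583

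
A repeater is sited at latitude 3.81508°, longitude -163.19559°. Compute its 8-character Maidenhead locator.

Shift to the Maidenhead origin (180°W, 90°S): lon 16.80441, lat 93.81508.
Field: lon ⌊16.80441/20⌋ = 0 → A; lat ⌊93.81508/10⌋ = 9 → J.
Square: lon ⌊16.80441/2⌋ = 8; lat ⌊3.81508/1⌋ = 3.
Subsquare: lon ⌊0.80441/0.0833333⌋ = 9 → j; lat ⌊0.81508/0.0416667⌋ = 19 → t.
Extended square: lon ⌊0.05441/0.00833333⌋ = 6; lat ⌊0.02341/0.00416667⌋ = 5.

AJ83jt65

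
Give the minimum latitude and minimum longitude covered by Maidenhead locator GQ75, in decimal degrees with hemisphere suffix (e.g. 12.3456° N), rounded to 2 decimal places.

75.00° N, 46.00° W

Field G=6, Q=16: +6·20° lon, +16·10° lat → SW at lon -60°, lat 70°.
Square 7, 5: +7·2° lon, +5·1° lat → SW at lon -46°, lat 75°.
latitude 75.00° N, longitude 46.00° W.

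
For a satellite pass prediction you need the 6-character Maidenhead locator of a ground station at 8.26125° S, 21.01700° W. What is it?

Offset from 180°W / 90°S: lon 158.9830°, lat 81.7387°.
Field: lon ⌊158.9830/20⌋ = 7 → H; lat ⌊81.7387/10⌋ = 8 → I.
Square: lon ⌊18.9830/2⌋ = 9; lat ⌊1.7387/1⌋ = 1.
Subsquare: lon ⌊0.9830/0.0833333⌋ = 11 → l; lat ⌊0.7387/0.0416667⌋ = 17 → r.

HI91lr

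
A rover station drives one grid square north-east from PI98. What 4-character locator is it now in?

QI09

Longitude square 9; +1 → 10, wraps to 0, carry into field.
Longitude field P = 15; +1 → 16 = Q.
Latitude square 8; +1 → 9.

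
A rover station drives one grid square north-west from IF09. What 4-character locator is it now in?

Longitude square 0; −1 → -1, wraps to 9, carry into field.
Longitude field I = 8; −1 → 7 = H.
Latitude square 9; +1 → 10, wraps to 0, carry into field.
Latitude field F = 5; +1 → 6 = G.

HG90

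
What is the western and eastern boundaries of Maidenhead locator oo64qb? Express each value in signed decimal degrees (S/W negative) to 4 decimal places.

Field O=14, O=14: +14·20° lon, +14·10° lat → SW at lon 100°, lat 50°.
Square 6, 4: +6·2° lon, +4·1° lat → SW at lon 112°, lat 54°.
Subsquare q=16, b=1: +16·0.0833333° lon, +1·0.0416667° lat → SW at lon 113.333°, lat 54.0417°.
Cell spans 0.0833333° lon × 0.0416667° lat.
west 113.3333, east 113.4167.

113.3333, 113.4167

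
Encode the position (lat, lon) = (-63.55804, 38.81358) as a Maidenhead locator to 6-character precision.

Shift to the Maidenhead origin (180°W, 90°S): lon 218.8136, lat 26.4420.
Field (20°×10°, letters A–R): 218.8136/20 → 10 → K, 26.4420/10 → 2 → C; chars KC.
Square (2°×1°, digits 0–9): 18.8136/2 → 9, 6.4420/1 → 6; chars 96.
Subsquare (5′×2.5′, letters a–x): 0.8136/0.0833333 → 9 → j, 0.4420/0.0416667 → 10 → k; chars jk.

KC96jk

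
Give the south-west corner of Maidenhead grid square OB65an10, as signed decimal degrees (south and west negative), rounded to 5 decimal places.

-74.45833, 112.00833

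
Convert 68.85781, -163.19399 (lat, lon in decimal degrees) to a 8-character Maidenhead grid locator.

Shift to the Maidenhead origin (180°W, 90°S): lon 16.80601, lat 158.85781.
Field: 16.80601/20 → 0 → A, 158.85781/10 → 15 → P; chars AP.
Square: 16.80601/2 → 8, 8.85781/1 → 8; chars 88.
Subsquare: 0.80601/0.0833333 → 9 → j, 0.85781/0.0416667 → 20 → u; chars ju.
Extended square: 0.05601/0.00833333 → 6, 0.02448/0.00416667 → 5; chars 65.

AP88ju65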